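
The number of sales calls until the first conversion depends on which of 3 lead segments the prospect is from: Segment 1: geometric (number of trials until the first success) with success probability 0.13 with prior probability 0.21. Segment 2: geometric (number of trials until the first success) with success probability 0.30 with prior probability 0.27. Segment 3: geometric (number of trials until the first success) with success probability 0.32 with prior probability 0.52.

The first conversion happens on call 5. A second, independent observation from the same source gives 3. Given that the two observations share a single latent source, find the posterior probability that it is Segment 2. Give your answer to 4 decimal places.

P(component k | x) = P(Z=k)·f_k(x) / marginal(x), where marginal(x) = Σ_j P(Z=j)·f_j(x).
Since both observations come from the same component, the likelihood for component k is f_k(x₁)·f_k(x₂).
  f_1 = [0.13·(1−0.13)^4 = 0.13·0.572898 = 0.0744767] × [0.098397] = 0.00732828
  f_2 = [0.30·(1−0.30)^4 = 0.30·0.2401 = 0.07203] × [0.147] = 0.0105884
  f_3 = [0.32·(1−0.32)^4 = 0.32·0.213814 = 0.0684204] × [0.147968] = 0.010124
Prior × likelihood for each component:
  P(Z=1)·f_1 = 0.21 × 0.00732828 = 0.00153894
  P(Z=2)·f_2 = 0.27 × 0.0105884 = 0.00285887
  P(Z=3)·f_3 = 0.52 × 0.010124 = 0.0052645
Sum: 0.00153894 + 0.00285887 + 0.0052645 = 0.00966231
So the posterior for Segment 2 is 0.00285887 / 0.00966231 ≈ 0.2959.

0.2959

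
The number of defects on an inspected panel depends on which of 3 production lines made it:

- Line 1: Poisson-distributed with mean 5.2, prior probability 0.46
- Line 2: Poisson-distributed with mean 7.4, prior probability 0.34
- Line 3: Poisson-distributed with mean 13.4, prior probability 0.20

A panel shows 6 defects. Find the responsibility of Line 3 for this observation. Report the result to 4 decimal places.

0.0204

Apply Bayes' rule: the posterior for each component is proportional to its prior times its likelihood at x.
Component likelihoods at x = 6 defects:
  p_1 = e^(−5.2)·5.2^6/6! = 0.15148
  p_2 = e^(−7.4)·7.4^6/6! = 0.139405
  p_3 = e^(−13.4)·13.4^6/6! = 0.0121829
Prior × likelihood for each component:
  P(Z=1)·p_1 = 0.46 × 0.15148 = 0.069681
  P(Z=2)·p_2 = 0.34 × 0.139405 = 0.0473977
  P(Z=3)·p_3 = 0.20 × 0.0121829 = 0.00243658
Denominator: 0.069681 + 0.0473977 + 0.00243658 = 0.119515
Responsibility of Line 3: 0.00243658 / 0.119515 ≈ 0.0204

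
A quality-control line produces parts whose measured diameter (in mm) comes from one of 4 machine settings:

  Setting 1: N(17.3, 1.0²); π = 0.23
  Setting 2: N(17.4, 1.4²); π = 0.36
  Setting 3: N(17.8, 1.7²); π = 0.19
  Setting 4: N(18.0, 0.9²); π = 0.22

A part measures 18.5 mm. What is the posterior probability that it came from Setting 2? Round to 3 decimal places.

Posterior ∝ prior × likelihood, so P(k | x) ∝ P(Z=k) f_k(x); normalise over all components.
Component likelihoods at x = 18.5 mm:
  p_1 = 0.194186
  p_2 = 0.20928
  p_3 = 0.215598
  p_4 = 0.37988
Prior × likelihood for each component:
  P(Z=1)·p_1 = 0.23 × 0.194186 = 0.0446628
  P(Z=2)·p_2 = 0.36 × 0.20928 = 0.0753406
  P(Z=3)·p_3 = 0.19 × 0.215598 = 0.0409635
  P(Z=4)·p_4 = 0.22 × 0.37988 = 0.0835737
Evidence: 0.0446628 + 0.0753406 + 0.0409635 + 0.0835737 = 0.244541
P(Setting 2 | the observation) = 0.0753406 / 0.244541 ≈ 0.308

0.308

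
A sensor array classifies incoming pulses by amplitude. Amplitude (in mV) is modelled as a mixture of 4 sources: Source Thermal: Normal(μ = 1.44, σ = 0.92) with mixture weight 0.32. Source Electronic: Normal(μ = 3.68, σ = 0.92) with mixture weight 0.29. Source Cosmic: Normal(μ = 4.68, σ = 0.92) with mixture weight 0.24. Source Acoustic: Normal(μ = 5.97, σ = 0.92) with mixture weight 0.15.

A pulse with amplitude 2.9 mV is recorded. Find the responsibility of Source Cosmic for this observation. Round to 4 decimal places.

0.1116

The responsibility of component k is P(Z=k) f_k(x) divided by Σ_j P(Z=j) f_j(x).
Component likelihoods at x = 2.9 mV:
  f_Thermal = (1/(0.92·√(2π)))·exp(−(2.9−1.44)²/(2·0.92²)) = 0.433633·exp(-1.25922) = 0.123098
  f_Electronic = (1/(0.92·√(2π)))·exp(−(2.9−3.68)²/(2·0.92²)) = 0.433633·exp(-0.35940) = 0.302716
  f_Cosmic = (1/(0.92·√(2π)))·exp(−(2.9−4.68)²/(2·0.92²)) = 0.433633·exp(-1.87169) = 0.0667201
  f_Acoustic = (1/(0.92·√(2π)))·exp(−(2.9−5.97)²/(2·0.92²)) = 0.433633·exp(-5.56764) = 0.00165625
Weight by the priors:
  P(Z=Thermal)·f_Thermal = 0.32 × 0.123098 = 0.0393914
  P(Z=Electronic)·f_Electronic = 0.29 × 0.302716 = 0.0877875
  P(Z=Cosmic)·f_Cosmic = 0.24 × 0.0667201 = 0.0160128
  P(Z=Acoustic)·f_Acoustic = 0.15 × 0.00165625 = 0.000248438
Evidence: 0.0393914 + 0.0877875 + 0.0160128 + 0.000248438 = 0.14344
Responsibility of Source Cosmic: 0.0160128 / 0.14344 ≈ 0.1116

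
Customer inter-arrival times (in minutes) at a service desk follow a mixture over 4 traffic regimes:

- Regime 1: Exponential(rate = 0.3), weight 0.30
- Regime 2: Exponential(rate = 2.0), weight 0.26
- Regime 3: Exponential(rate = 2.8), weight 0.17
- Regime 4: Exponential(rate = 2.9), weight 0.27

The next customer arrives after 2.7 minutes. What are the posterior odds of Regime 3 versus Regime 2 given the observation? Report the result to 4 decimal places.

Since P(k|x) ∝ P(Z=k) f_k(x), the posterior odds are P(Z=i) f_i(x) / (P(Z=j) f_j(x)).
Exponential densities:
  f_1 = 0.3·e^(−0.3·2.7) = 0.3·e^(−0.8100) = 0.133457
  f_2 = 2.0·e^(−2.0·2.7) = 2.0·e^(−5.4000) = 0.00903316
  f_3 = 2.8·e^(−2.8·2.7) = 2.8·e^(−7.5600) = 0.00145845
  f_4 = 2.9·e^(−2.9·2.7) = 2.9·e^(−7.8300) = 0.00115311
0.000247937 / 0.00234862 ≈ 0.1056

0.1056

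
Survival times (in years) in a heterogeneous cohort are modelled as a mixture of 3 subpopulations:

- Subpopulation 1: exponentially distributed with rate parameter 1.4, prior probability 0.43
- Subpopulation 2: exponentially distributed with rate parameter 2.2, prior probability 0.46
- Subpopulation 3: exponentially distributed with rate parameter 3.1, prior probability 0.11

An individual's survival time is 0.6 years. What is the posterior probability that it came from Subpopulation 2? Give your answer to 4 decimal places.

0.4635

Posterior ∝ prior × likelihood, so P(k | x) ∝ π_k f_k(x); normalise over all components.
Evaluate each component's likelihood at the observed value:
  p_1 = 1.4·e^(−1.4·0.6) = 1.4·e^(−0.8400) = 0.604395
  p_2 = 2.2·e^(−2.2·0.6) = 2.2·e^(−1.3200) = 0.587698
  p_3 = 3.1·e^(−3.1·0.6) = 3.1·e^(−1.8600) = 0.482585
Weight by the priors:
  π_1·p_1 = 0.43 × 0.604395 = 0.25989
  π_2·p_2 = 0.46 × 0.587698 = 0.270341
  π_3·p_3 = 0.11 × 0.482585 = 0.0530844
Normaliser: 0.25989 + 0.270341 + 0.0530844 = 0.583315
Responsibility of Subpopulation 2: 0.270341 / 0.583315 ≈ 0.4635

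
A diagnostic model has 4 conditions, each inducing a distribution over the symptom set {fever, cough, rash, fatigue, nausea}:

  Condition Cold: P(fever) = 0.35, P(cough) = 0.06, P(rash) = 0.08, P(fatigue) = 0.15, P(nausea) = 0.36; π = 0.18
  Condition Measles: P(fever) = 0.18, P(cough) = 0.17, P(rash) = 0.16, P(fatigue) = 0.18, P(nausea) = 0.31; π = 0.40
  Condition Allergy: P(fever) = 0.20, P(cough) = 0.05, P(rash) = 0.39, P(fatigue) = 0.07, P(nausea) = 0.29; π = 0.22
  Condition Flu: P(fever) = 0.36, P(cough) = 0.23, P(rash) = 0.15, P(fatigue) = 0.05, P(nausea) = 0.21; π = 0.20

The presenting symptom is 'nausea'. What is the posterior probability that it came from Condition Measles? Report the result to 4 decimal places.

0.4209

Apply Bayes' rule: the posterior for each component is proportional to its prior times its likelihood at x.
Evaluate each component's likelihood at the observed value:
  L_Cold = P(nausea | comp) = 0.36
  L_Measles = P(nausea | comp) = 0.31
  L_Allergy = P(nausea | comp) = 0.29
  L_Flu = P(nausea | comp) = 0.21
Unnormalised posteriors:
  w_Cold·L_Cold = 0.18 × 0.36 = 0.0648
  w_Measles·L_Measles = 0.40 × 0.31 = 0.124
  w_Allergy·L_Allergy = 0.22 × 0.29 = 0.0638
  w_Flu·L_Flu = 0.20 × 0.21 = 0.042
Normaliser: 0.0648 + 0.124 + 0.0638 + 0.042 = 0.2946
Responsibility of Condition Measles: 0.124 / 0.2946 ≈ 0.4209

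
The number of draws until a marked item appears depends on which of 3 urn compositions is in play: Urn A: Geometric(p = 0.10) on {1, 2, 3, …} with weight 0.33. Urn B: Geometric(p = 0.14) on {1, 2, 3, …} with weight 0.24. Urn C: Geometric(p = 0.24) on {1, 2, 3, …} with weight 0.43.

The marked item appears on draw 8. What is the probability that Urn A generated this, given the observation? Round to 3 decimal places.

The responsibility of component k is P(Z=k) f_k(x) divided by Σ_j P(Z=j) f_j(x).
Component likelihoods at x = 8:
  p_A = 0.0478297
  p_B = 0.0487099
  p_C = 0.0351485
Multiply by the mixture weights:
  P(Z=A)·p_A = 0.33 × 0.0478297 = 0.0157838
  P(Z=B)·p_B = 0.24 × 0.0487099 = 0.0116904
  P(Z=C)·p_C = 0.43 × 0.0351485 = 0.0151138
Evidence: 0.0157838 + 0.0116904 + 0.0151138 = 0.042588
P(Urn A | x) = 0.0157838 / 0.042588 ≈ 0.371

0.371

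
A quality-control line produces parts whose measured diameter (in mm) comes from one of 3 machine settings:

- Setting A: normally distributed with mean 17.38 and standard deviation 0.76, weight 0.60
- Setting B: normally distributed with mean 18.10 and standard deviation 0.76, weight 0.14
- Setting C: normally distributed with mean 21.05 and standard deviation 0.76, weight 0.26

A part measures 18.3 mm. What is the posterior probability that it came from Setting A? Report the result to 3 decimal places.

By Bayes' theorem, P(k | x) = P(Z=k) f_k(x) / Σ_j P(Z=j) f_j(x).
Normal densities:
  L_A = (1/(0.76·√(2π)))·exp(−(18.3−17.38)²/(2·0.76²)) = 0.524924·exp(-0.73269) = 0.252287
  L_B = (1/(0.76·√(2π)))·exp(−(18.3−18.10)²/(2·0.76²)) = 0.524924·exp(-0.03463) = 0.507059
  L_C = (1/(0.76·√(2π)))·exp(−(18.3−21.05)²/(2·0.76²)) = 0.524924·exp(-6.54649) = 0.000753345
Multiply by the mixture weights:
  P(Z=A)·L_A = 0.60 × 0.252287 = 0.151372
  P(Z=B)·L_B = 0.14 × 0.507059 = 0.0709883
  P(Z=C)·L_C = 0.26 × 0.000753345 = 0.00019587
Sum: 0.151372 + 0.0709883 + 0.00019587 = 0.222556
So the posterior for Setting A is 0.151372 / 0.222556 ≈ 0.680.

0.680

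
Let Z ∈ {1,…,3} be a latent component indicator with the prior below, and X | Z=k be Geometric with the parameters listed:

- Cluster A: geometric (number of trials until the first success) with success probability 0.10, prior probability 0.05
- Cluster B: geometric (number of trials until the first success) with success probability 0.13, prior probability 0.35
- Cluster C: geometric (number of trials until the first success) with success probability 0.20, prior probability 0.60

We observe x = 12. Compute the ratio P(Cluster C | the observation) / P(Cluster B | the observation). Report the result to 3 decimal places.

1.048

Posterior odds = (π_i f_i(x)) / (π_j f_j(x)); the normalising sum cancels.
Evaluate each component's likelihood at the observed value:
  L_A = 0.0313811
  L_B = 0.0280967
  L_C = 0.0171799
Odds = (0.60/0.35) × (0.0171799/0.0280967) = 1.71429 × 0.611455 ≈ 1.048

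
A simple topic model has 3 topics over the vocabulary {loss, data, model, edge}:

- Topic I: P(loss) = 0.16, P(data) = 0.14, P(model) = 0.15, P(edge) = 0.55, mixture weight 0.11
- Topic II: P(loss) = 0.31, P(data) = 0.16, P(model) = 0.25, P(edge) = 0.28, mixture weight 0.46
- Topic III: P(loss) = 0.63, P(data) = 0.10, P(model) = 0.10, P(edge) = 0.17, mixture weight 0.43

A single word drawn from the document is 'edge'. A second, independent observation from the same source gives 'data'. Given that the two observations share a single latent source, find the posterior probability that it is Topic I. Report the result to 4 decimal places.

Posterior ∝ prior × likelihood, so P(k | x) ∝ w_k f_k(x); normalise over all components.
Since both observations come from the same component, the likelihood for component k is f_k(x₁)·f_k(x₂).
  L_I = [P(edge | comp) = 0.55] × [0.14] = 0.077
  L_II = [P(edge | comp) = 0.28] × [0.16] = 0.0448
  L_III = [P(edge | comp) = 0.17] × [0.1] = 0.017
Weight by the priors:
  w_I·L_I = 0.11 × 0.077 = 0.00847
  w_II·L_II = 0.46 × 0.0448 = 0.020608
  w_III·L_III = 0.43 × 0.017 = 0.00731
Sum: 0.00847 + 0.020608 + 0.00731 = 0.036388
P(Topic I | x₁,x₂) ≈ 0.2328

0.2328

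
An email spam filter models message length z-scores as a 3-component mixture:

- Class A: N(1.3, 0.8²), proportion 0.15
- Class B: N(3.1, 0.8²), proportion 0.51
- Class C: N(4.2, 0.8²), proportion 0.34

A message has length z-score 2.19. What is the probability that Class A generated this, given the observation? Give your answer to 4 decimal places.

0.2230

Apply Bayes' rule: the posterior for each component is proportional to its prior times its likelihood at x.
Component likelihoods at x = 2.19:
  f_A = 0.268576
  f_B = 0.261127
  f_C = 0.0212346
Unnormalised posteriors:
  P(Z=A)·f_A = 0.15 × 0.268576 = 0.0402863
  P(Z=B)·f_B = 0.51 × 0.261127 = 0.133175
  P(Z=C)·f_C = 0.34 × 0.0212346 = 0.00721977
Denominator: 0.0402863 + 0.133175 + 0.00721977 = 0.180681
Responsibility of Class A: 0.0402863 / 0.180681 ≈ 0.2230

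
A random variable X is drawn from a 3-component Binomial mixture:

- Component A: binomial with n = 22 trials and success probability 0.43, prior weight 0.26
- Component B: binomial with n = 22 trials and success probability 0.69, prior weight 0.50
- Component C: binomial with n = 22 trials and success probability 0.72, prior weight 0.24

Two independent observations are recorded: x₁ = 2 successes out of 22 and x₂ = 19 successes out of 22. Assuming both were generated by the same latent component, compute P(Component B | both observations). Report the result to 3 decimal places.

0.031

The responsibility of component k is π_k f_k(x) divided by Σ_j π_j f_j(x).
Since both observations come from the same component, the likelihood for component k is f_k(x₁)·f_k(x₂).
  L_A = [0.000559817] × [3.09775e-05] = 1.73417e-08
  L_B = [7.38829e-09] × [0.0397868] = 2.93956e-10
  L_C = [1.0506e-09] × [0.0658131] = 6.91433e-11
Unnormalised posteriors:
  π_A·L_A = 0.26 × 1.73417e-08 = 4.50884e-09
  π_B·L_B = 0.50 × 2.93956e-10 = 1.46978e-10
  π_C·L_C = 0.24 × 6.91433e-11 = 1.65944e-11
Denominator: 4.50884e-09 + 1.46978e-10 + 1.65944e-11 = 4.67242e-09
P(Component B | data) ≈ 0.031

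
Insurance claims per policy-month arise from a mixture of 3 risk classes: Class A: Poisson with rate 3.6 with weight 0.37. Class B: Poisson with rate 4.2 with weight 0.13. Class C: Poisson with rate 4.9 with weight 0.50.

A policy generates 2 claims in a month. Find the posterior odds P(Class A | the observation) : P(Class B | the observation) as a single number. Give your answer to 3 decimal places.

Since P(k|x) ∝ P(Z=k) f_k(x), the posterior odds are P(Z=i) f_i(x) / (P(Z=j) f_j(x)).
Evaluate each component's likelihood at the observed value:
  L_A = 0.177058
  L_B = 0.132261
  L_C = 0.0893962
0.0655114 / 0.0171939 ≈ 3.810

3.810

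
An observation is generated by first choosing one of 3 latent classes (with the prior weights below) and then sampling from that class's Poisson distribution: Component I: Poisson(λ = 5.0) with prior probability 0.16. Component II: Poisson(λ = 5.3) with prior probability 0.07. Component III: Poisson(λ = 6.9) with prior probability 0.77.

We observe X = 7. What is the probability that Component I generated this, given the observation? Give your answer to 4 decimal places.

P(component k | x) = π_k·f_k(x) / marginal(x), where marginal(x) = Σ_j π_j·f_j(x).
Component likelihoods at x = 7:
  p_I = e^(−5.0)·5.0^7/7! = 0.104445
  p_II = e^(−5.3)·5.3^7/7! = 0.116343
  p_III = e^(−6.9)·6.9^7/7! = 0.148895
Unnormalised posteriors:
  π_I·p_I = 0.16 × 0.104445 = 0.0167112
  π_II·p_II = 0.07 × 0.116343 = 0.008144
  π_III·p_III = 0.77 × 0.148895 = 0.114649
Sum: 0.0167112 + 0.008144 + 0.114649 = 0.139505
Responsibility of Component I: 0.0167112 / 0.139505 ≈ 0.1198

0.1198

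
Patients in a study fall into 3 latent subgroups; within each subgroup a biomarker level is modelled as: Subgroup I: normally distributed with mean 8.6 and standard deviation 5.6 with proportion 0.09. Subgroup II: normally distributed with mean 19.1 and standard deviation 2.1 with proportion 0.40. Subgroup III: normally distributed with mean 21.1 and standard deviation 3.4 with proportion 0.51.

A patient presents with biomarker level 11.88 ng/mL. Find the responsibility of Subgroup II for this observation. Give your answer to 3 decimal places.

0.029

Apply Bayes' rule: the posterior for each component is proportional to its prior times its likelihood at x.
Component likelihoods at x = 11.88 ng/mL:
  f_I = (1/(5.6·√(2π)))·exp(−(11.88−8.6)²/(2·5.6²)) = 0.071240·exp(-0.17153) = 0.0600105
  f_II = (1/(2.1·√(2π)))·exp(−(11.88−19.1)²/(2·2.1²)) = 0.189973·exp(-5.91025) = 0.000515112
  f_III = (1/(3.4·√(2π)))·exp(−(11.88−21.1)²/(2·3.4²)) = 0.117336·exp(-3.67683) = 0.00296895
Weight by the priors:
  π_I·f_I = 0.09 × 0.0600105 = 0.00540094
  π_II·f_II = 0.40 × 0.000515112 = 0.000206045
  π_III·f_III = 0.51 × 0.00296895 = 0.00151416
Sum: 0.00540094 + 0.000206045 + 0.00151416 = 0.00712115
P(Subgroup II | 11.88 ng/mL) = 0.000206045 / 0.00712115 ≈ 0.029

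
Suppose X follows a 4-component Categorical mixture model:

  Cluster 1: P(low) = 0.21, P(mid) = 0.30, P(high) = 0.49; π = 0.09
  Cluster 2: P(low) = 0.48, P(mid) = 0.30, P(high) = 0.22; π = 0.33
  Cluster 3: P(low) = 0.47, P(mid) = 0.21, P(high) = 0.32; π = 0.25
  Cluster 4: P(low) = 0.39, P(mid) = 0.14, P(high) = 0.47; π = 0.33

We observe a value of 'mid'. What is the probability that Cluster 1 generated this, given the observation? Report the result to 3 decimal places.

0.120

The responsibility of component k is w_k f_k(x) divided by Σ_j w_j f_j(x).
Evaluate each component's likelihood at the observed value:
  f_1 = 0.3
  f_2 = 0.3
  f_3 = 0.21
  f_4 = 0.14
Weight by the priors:
  w_1·f_1 = 0.09 × 0.3 = 0.027
  w_2·f_2 = 0.33 × 0.3 = 0.099
  w_3·f_3 = 0.25 × 0.21 = 0.0525
  w_4·f_4 = 0.33 × 0.14 = 0.0462
Denominator: 0.027 + 0.099 + 0.0525 + 0.0462 = 0.2247
So the posterior for Cluster 1 is 0.027 / 0.2247 ≈ 0.120.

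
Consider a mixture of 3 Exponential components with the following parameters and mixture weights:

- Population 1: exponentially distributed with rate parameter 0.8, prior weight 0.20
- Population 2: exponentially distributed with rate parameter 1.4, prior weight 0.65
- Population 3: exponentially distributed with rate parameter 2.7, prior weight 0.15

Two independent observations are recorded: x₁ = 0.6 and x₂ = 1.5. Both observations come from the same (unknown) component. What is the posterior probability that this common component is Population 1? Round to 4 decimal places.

Posterior ∝ prior × likelihood, so P(k | x) ∝ π_k f_k(x); normalise over all components.
Since both observations come from the same component, the likelihood for component k is f_k(x₁)·f_k(x₂).
  f_1 = [0.495027] × [0.240955] = 0.119279
  f_2 = [0.604395] × [0.171439] = 0.103617
  f_3 = [0.534326] × [0.0470404] = 0.0251349
Unnormalised posteriors:
  π_1·f_1 = 0.20 × 0.119279 = 0.0238559
  π_2·f_2 = 0.65 × 0.103617 = 0.0673509
  π_3·f_3 = 0.15 × 0.0251349 = 0.00377024
Marginal: 0.0238559 + 0.0673509 + 0.00377024 = 0.094977
P(Population 1 | data) = 0.0238559 / 0.094977 ≈ 0.2512

0.2512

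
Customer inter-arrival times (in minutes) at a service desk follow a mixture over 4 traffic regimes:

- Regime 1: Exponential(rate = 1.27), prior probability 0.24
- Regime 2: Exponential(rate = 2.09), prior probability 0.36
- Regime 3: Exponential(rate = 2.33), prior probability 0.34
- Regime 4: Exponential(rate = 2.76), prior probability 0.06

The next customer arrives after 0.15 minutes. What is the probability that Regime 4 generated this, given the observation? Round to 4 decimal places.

Apply Bayes' rule: the posterior for each component is proportional to its prior times its likelihood at x.
Exponential densities:
  p_1 = 1.04971
  p_2 = 1.52755
  p_3 = 1.64274
  p_4 = 1.82436
Weight by the priors:
  π_1·p_1 = 0.24 × 1.04971 = 0.251931
  π_2·p_2 = 0.36 × 1.52755 = 0.549917
  π_3·p_3 = 0.34 × 1.64274 = 0.558533
  π_4·p_4 = 0.06 × 1.82436 = 0.109462
Denominator: 0.251931 + 0.549917 + 0.558533 + 0.109462 = 1.46984
P(Regime 4 | 0.15 minutes) = 0.109462 / 1.46984 ≈ 0.0745

0.0745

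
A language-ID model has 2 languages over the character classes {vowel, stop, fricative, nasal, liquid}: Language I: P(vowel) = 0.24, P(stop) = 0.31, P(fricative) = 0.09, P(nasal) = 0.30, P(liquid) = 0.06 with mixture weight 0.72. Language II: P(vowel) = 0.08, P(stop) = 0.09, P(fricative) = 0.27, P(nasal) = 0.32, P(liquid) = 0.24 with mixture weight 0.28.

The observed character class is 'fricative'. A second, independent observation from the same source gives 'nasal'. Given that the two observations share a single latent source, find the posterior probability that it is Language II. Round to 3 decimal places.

By Bayes' theorem, P(k | x) = π_k f_k(x) / Σ_j π_j f_j(x).
Since both observations come from the same component, the likelihood for component k is f_k(x₁)·f_k(x₂).
  f_I = [0.09] × [0.3] = 0.027
  f_II = [0.27] × [0.32] = 0.0864
Prior × likelihood for each component:
  π_I·f_I = 0.72 × 0.027 = 0.01944
  π_II·f_II = 0.28 × 0.0864 = 0.024192
Marginal: 0.01944 + 0.024192 = 0.043632
Responsibility of Language II: 0.024192 / 0.043632 ≈ 0.554

0.554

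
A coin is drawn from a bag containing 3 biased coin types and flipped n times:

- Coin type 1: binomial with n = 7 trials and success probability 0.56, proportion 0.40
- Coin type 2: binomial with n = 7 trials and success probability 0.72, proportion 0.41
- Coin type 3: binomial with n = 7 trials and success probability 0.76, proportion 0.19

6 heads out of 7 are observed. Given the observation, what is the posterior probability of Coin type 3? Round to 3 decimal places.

0.291

P(component k | x) = P(Z=k)·f_k(x) / marginal(x), where marginal(x) = Σ_j P(Z=j)·f_j(x).
Component likelihoods at x = 6 heads out of 7:
  p_1 = 0.0949902
  p_2 = 0.273056
  p_3 = 0.323736
Weight by the priors:
  P(Z=1)·p_1 = 0.40 × 0.0949902 = 0.0379961
  P(Z=2)·p_2 = 0.41 × 0.273056 = 0.111953
  P(Z=3)·p_3 = 0.19 × 0.323736 = 0.0615098
Evidence: 0.0379961 + 0.111953 + 0.0615098 = 0.211459
Responsibility of Coin type 3: 0.0615098 / 0.211459 ≈ 0.291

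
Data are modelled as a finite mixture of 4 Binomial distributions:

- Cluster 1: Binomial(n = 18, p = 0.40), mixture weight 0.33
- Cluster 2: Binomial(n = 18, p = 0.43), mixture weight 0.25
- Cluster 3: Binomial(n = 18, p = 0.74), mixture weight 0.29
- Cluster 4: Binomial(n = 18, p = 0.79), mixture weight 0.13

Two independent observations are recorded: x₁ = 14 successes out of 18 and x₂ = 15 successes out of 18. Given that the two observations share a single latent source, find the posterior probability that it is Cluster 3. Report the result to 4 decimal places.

The responsibility of component k is π_k f_k(x) divided by Σ_j π_j f_j(x).
Since both observations come from the same component, the likelihood for component k is f_k(x₁)·f_k(x₂).
  L_1 = [C(18,14)·0.40^14·0.60^4 = 3060·2.68435e-06·0.1296 = 0.00106455] × [0.000189253] = 2.0147e-07
  L_2 = [C(18,14)·0.43^14·0.57^4 = 3060·7.38854e-06·0.10556 = 0.0023866] × [0.000480111] = 1.14583e-06
  L_3 = [C(18,14)·0.74^14·0.26^4 = 3060·0.0147654·0.00456976 = 0.206471] × [0.156706] = 0.0323553
  L_4 = [C(18,14)·0.79^14·0.21^4 = 3060·0.036879·0.00194481 = 0.219471] × [0.220168] = 0.0483206
Prior × likelihood for each component:
  π_1·L_1 = 0.33 × 2.0147e-07 = 6.64851e-08
  π_2·L_2 = 0.25 × 1.14583e-06 = 2.86458e-07
  π_3·L_3 = 0.29 × 0.0323553 = 0.00938303
  π_4·L_4 = 0.13 × 0.0483206 = 0.00628168
Marginal: 6.64851e-08 + 2.86458e-07 + 0.00938303 + 0.00628168 = 0.0156651
So the posterior for Cluster 3 is 0.00938303 / 0.0156651 ≈ 0.5990.

0.5990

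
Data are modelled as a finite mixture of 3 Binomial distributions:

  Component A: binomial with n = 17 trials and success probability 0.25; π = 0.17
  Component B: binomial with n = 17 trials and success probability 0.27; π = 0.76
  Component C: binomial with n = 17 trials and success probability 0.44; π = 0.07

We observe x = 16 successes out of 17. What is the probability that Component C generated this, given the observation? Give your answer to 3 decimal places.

The responsibility of component k is w_k f_k(x) divided by Σ_j w_j f_j(x).
Component likelihoods at x = 16 successes out of 17:
  f_A = 2.96859e-09
  f_B = 9.89902e-09
  f_C = 1.8788e-05
Weight by the priors:
  w_A·f_A = 0.17 × 2.96859e-09 = 5.0466e-10
  w_B·f_B = 0.76 × 9.89902e-09 = 7.52325e-09
  w_C·f_C = 0.07 × 1.8788e-05 = 1.31516e-06
Denominator: 5.0466e-10 + 7.52325e-09 + 1.31516e-06 = 1.32319e-06
Responsibility of Component C: 1.31516e-06 / 1.32319e-06 ≈ 0.994

0.994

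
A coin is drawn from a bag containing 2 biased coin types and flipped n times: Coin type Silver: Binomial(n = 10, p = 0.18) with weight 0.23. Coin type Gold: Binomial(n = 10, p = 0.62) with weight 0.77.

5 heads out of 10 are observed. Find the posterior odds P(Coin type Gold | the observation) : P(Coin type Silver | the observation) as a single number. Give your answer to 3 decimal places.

34.690

Since P(k|x) ∝ π_k f_k(x), the posterior odds are π_i f_i(x) / (π_j f_j(x)).
Binomial probabilities:
  f_Silver = C(10,5)·0.18^5·0.82^5 = 252·0.000188957·0.37074 = 0.0176536
  f_Gold = C(10,5)·0.62^5·0.38^5 = 252·0.0916133·0.00792352 = 0.182927
0.140854 / 0.00406032 ≈ 34.690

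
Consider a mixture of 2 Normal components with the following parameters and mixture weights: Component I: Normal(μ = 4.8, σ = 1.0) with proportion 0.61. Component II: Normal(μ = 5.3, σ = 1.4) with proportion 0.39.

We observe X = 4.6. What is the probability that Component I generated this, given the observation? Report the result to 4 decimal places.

By Bayes' theorem, P(k | x) = w_k f_k(x) / Σ_j w_j f_j(x).
Normal densities:
  p_I = 0.391043
  p_II = 0.251475
Unnormalised posteriors:
  w_I·p_I = 0.61 × 0.391043 = 0.238536
  w_II·p_II = 0.39 × 0.251475 = 0.0980753
Evidence: 0.238536 + 0.0980753 = 0.336611
P(Component I | data) = 0.238536 / 0.336611 ≈ 0.7086

0.7086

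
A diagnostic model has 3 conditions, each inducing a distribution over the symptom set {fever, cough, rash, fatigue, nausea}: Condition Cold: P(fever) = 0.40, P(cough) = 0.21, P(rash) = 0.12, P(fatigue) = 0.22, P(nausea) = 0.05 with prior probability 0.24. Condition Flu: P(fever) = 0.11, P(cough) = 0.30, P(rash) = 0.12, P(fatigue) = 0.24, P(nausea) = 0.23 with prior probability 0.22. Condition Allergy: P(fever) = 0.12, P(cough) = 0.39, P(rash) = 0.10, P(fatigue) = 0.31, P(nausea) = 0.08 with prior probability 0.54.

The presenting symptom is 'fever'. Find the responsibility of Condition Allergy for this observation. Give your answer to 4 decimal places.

P(component k | x) = w_k·f_k(x) / marginal(x), where marginal(x) = Σ_j w_j·f_j(x).
Component likelihoods at x = 'fever':
  p_Cold = P(fever | comp) = 0.40
  p_Flu = P(fever | comp) = 0.11
  p_Allergy = P(fever | comp) = 0.12
Unnormalised posteriors:
  w_Cold·p_Cold = 0.24 × 0.4 = 0.096
  w_Flu·p_Flu = 0.22 × 0.11 = 0.0242
  w_Allergy·p_Allergy = 0.54 × 0.12 = 0.0648
Denominator: 0.096 + 0.0242 + 0.0648 = 0.185
P(Condition Allergy | 'fever') = 0.0648 / 0.185 ≈ 0.3503

0.3503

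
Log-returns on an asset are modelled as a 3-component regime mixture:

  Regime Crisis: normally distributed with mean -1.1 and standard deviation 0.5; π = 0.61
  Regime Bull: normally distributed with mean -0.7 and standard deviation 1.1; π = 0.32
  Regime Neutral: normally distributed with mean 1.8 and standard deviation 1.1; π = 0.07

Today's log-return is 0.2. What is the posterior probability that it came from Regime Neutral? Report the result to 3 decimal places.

0.081

By Bayes' theorem, P(k | x) = P(Z=k) f_k(x) / Σ_j P(Z=j) f_j(x).
Component likelihoods at x = 0.2:
  f_Crisis = (1/(0.5·√(2π)))·exp(−(0.2−-1.1)²/(2·0.5²)) = 0.797885·exp(-3.38000) = 0.0271659
  f_Bull = (1/(1.1·√(2π)))·exp(−(0.2−-0.7)²/(2·1.1²)) = 0.362675·exp(-0.33471) = 0.25951
  f_Neutral = (1/(1.1·√(2π)))·exp(−(0.2−1.8)²/(2·1.1²)) = 0.362675·exp(-1.05785) = 0.125921
Multiply by the mixture weights:
  P(Z=Crisis)·f_Crisis = 0.61 × 0.0271659 = 0.0165712
  P(Z=Bull)·f_Bull = 0.32 × 0.25951 = 0.0830432
  P(Z=Neutral)·f_Neutral = 0.07 × 0.125921 = 0.00881448
Marginal: 0.0165712 + 0.0830432 + 0.00881448 = 0.108429
Responsibility of Regime Neutral: 0.00881448 / 0.108429 ≈ 0.081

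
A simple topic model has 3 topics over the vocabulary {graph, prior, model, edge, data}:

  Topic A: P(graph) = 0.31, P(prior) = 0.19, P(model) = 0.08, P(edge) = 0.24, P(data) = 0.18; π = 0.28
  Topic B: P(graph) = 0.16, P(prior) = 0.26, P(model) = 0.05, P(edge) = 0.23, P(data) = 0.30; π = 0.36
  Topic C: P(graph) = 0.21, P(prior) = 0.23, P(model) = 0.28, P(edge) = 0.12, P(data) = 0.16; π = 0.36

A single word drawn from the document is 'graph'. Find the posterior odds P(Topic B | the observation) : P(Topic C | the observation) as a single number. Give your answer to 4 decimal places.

Posterior odds = (P(Z=i) f_i(x)) / (P(Z=j) f_j(x)); the normalising sum cancels.
Categorical probabilities:
  p_A = 0.31
  p_B = 0.16
  p_C = 0.21
Odds = (0.36/0.36) × (0.16/0.21) = 1 × 0.761905 ≈ 0.7619

0.7619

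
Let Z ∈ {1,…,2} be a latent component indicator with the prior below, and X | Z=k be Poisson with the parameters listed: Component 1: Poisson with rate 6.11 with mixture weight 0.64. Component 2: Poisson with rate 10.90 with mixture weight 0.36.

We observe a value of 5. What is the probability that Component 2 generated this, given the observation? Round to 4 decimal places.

The responsibility of component k is π_k f_k(x) divided by Σ_j π_j f_j(x).
Component likelihoods at x = 5:
  p_1 = 0.157574
  p_2 = 0.0236669
Multiply by the mixture weights:
  π_1·p_1 = 0.64 × 0.157574 = 0.100848
  π_2·p_2 = 0.36 × 0.0236669 = 0.00852008
Evidence: 0.100848 + 0.00852008 = 0.109368
P(Component 2 | the observation) = 0.00852008 / 0.109368 ≈ 0.0779

0.0779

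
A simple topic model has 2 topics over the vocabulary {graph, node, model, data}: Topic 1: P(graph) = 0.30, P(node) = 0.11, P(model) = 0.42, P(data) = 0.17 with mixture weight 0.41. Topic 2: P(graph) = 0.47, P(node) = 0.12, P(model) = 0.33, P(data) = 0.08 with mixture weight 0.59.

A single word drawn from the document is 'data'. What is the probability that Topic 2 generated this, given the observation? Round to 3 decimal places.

By Bayes' theorem, P(k | x) = P(Z=k) f_k(x) / Σ_j P(Z=j) f_j(x).
Component likelihoods at x = 'data':
  f_1 = P(data | comp) = 0.17
  f_2 = P(data | comp) = 0.08
Multiply by the mixture weights:
  P(Z=1)·f_1 = 0.41 × 0.17 = 0.0697
  P(Z=2)·f_2 = 0.59 × 0.08 = 0.0472
Marginal: 0.0697 + 0.0472 = 0.1169
Responsibility of Topic 2: 0.0472 / 0.1169 ≈ 0.404

0.404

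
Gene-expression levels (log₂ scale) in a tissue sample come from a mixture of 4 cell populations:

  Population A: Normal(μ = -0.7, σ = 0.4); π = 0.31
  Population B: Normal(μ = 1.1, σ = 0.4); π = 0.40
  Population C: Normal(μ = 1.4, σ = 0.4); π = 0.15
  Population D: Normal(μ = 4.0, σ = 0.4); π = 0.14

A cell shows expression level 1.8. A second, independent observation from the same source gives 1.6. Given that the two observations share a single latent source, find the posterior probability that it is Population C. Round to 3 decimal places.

0.670

By Bayes' theorem, P(k | x) = π_k f_k(x) / Σ_j π_j f_j(x).
Since both observations come from the same component, the likelihood for component k is f_k(x₁)·f_k(x₂).
  p_A = [(1/(0.4·√(2π)))·exp(−(1.8−-0.7)²/(2·0.4²)) = 0.997356·exp(-19.53125) = 3.285e-09] × [6.59811e-08] = 2.16748e-16
  p_B = [(1/(0.4·√(2π)))·exp(−(1.8−1.1)²/(2·0.4²)) = 0.997356·exp(-1.53125) = 0.215693] × [0.456623] = 0.0984905
  p_C = [(1/(0.4·√(2π)))·exp(−(1.8−1.4)²/(2·0.4²)) = 0.997356·exp(-0.50000) = 0.604927] × [0.880163] = 0.532434
  p_D = [(1/(0.4·√(2π)))·exp(−(1.8−4.0)²/(2·0.4²)) = 0.997356·exp(-15.12500) = 2.69244e-07] × [1.51897e-08] = 4.08974e-15
Unnormalised posteriors:
  π_A·p_A = 0.31 × 2.16748e-16 = 6.71919e-17
  π_B·p_B = 0.40 × 0.0984905 = 0.0393962
  π_C·p_C = 0.15 × 0.532434 = 0.0798652
  π_D·p_D = 0.14 × 4.08974e-15 = 5.72563e-16
Normaliser: 6.71919e-17 + 0.0393962 + 0.0798652 + 5.72563e-16 = 0.119261
P(Population C | x₁,x₂) = 0.0798652 / 0.119261 ≈ 0.670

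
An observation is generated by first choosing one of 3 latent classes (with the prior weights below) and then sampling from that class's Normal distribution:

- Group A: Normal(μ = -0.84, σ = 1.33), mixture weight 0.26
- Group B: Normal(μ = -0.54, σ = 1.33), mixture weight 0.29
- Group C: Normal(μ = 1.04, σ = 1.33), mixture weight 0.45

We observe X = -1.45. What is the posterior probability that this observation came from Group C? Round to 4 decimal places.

Posterior ∝ prior × likelihood, so P(k | x) ∝ π_k f_k(x); normalise over all components.
Normal densities:
  L_A = 0.27001
  L_B = 0.237357
  L_C = 0.0519929
Multiply by the mixture weights:
  π_A·L_A = 0.26 × 0.27001 = 0.0702026
  π_B·L_B = 0.29 × 0.237357 = 0.0688336
  π_C·L_C = 0.45 × 0.0519929 = 0.0233968
Denominator: 0.0702026 + 0.0688336 + 0.0233968 = 0.162433
So the posterior for Group C is 0.0233968 / 0.162433 ≈ 0.1440.

0.1440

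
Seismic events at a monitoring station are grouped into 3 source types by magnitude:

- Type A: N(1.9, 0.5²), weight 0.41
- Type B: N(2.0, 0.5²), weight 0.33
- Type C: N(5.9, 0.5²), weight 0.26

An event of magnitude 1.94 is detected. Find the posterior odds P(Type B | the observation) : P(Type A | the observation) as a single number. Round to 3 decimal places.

0.802

Since P(k|x) ∝ π_k f_k(x), the posterior odds are π_i f_i(x) / (π_j f_j(x)).
Evaluate each component's likelihood at the observed value:
  p_A = (1/(0.5·√(2π)))·exp(−(1.94−1.9)²/(2·0.5²)) = 0.797885·exp(-0.00320) = 0.795335
  p_B = (1/(0.5·√(2π)))·exp(−(1.94−2.0)²/(2·0.5²)) = 0.797885·exp(-0.00720) = 0.79216
  p_C = (1/(0.5·√(2π)))·exp(−(1.94−5.9)²/(2·0.5²)) = 0.797885·exp(-31.36320) = 1.91018e-14
Posterior odds = (π_B·p_B) / (π_A·p_A) = (0.33·0.79216) / (0.41·0.795335) = 0.261413 / 0.326088 ≈ 0.802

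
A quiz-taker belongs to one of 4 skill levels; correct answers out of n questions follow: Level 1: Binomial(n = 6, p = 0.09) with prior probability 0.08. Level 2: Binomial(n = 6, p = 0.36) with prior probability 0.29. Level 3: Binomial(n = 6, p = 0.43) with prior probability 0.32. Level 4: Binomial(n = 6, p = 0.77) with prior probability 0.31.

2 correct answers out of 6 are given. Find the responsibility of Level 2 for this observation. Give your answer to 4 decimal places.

0.4667

Apply Bayes' rule: the posterior for each component is proportional to its prior times its likelihood at x.
Component likelihoods at x = 2 correct answers out of 6:
  p_1 = 0.0833186
  p_2 = 0.326149
  p_3 = 0.292771
  p_4 = 0.0248877
Unnormalised posteriors:
  π_1·p_1 = 0.08 × 0.0833186 = 0.00666549
  π_2·p_2 = 0.29 × 0.326149 = 0.0945832
  π_3·p_3 = 0.32 × 0.292771 = 0.0936866
  π_4·p_4 = 0.31 × 0.0248877 = 0.00771517
Sum: 0.00666549 + 0.0945832 + 0.0936866 + 0.00771517 = 0.202651
P(Level 2 | 2 correct answers out of 6) ≈ 0.4667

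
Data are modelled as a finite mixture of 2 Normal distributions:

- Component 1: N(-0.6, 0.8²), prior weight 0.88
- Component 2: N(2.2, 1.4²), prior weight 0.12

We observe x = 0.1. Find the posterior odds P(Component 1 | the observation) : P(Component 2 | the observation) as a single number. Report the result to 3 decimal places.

The posterior odds equal the prior odds times the likelihood ratio: (π_i/π_j)·(f_i(x)/f_j(x)).
Normal densities:
  L_1 = 0.340069
  L_2 = 0.0925126
Odds = (0.88/0.12) × (0.340069/0.0925126) = 7.33333 × 3.67592 ≈ 26.957

26.957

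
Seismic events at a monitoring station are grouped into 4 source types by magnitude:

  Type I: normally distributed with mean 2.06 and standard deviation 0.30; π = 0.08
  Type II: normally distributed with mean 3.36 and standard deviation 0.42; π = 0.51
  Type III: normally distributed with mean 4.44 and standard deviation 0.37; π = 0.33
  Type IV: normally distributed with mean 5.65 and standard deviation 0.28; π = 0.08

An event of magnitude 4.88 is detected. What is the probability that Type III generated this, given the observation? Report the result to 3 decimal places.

P(component k | x) = π_k·f_k(x) / marginal(x), where marginal(x) = Σ_j π_j·f_j(x).
Normal densities:
  L_I = (1/(0.30·√(2π)))·exp(−(4.88−2.06)²/(2·0.30²)) = 1.329808·exp(-44.18000) = 8.64288e-20
  L_II = (1/(0.42·√(2π)))·exp(−(4.88−3.36)²/(2·0.42²)) = 0.949863·exp(-6.54875) = 0.00136011
  L_III = (1/(0.37·√(2π)))·exp(−(4.88−4.44)²/(2·0.37²)) = 1.078222·exp(-0.70709) = 0.531649
  L_IV = (1/(0.28·√(2π)))·exp(−(4.88−5.65)²/(2·0.28²)) = 1.424794·exp(-3.78125) = 0.032477
Multiply by the mixture weights:
  π_I·L_I = 0.08 × 8.64288e-20 = 6.91431e-21
  π_II·L_II = 0.51 × 0.00136011 = 0.000693655
  π_III·L_III = 0.33 × 0.531649 = 0.175444
  π_IV·L_IV = 0.08 × 0.032477 = 0.00259816
Marginal: 6.91431e-21 + 0.000693655 + 0.175444 + 0.00259816 = 0.178736
So the posterior for Type III is 0.175444 / 0.178736 ≈ 0.982.

0.982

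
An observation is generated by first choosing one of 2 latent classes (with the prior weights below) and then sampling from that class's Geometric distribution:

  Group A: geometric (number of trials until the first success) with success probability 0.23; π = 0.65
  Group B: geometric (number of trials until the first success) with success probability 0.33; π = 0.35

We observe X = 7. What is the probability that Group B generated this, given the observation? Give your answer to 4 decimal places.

0.2511

Posterior ∝ prior × likelihood, so P(k | x) ∝ π_k f_k(x); normalise over all components.
Geometric probabilities:
  p_A = 0.0479371
  p_B = 0.0298513
Prior × likelihood for each component:
  π_A·p_A = 0.65 × 0.0479371 = 0.0311591
  π_B·p_B = 0.35 × 0.0298513 = 0.0104479
Marginal: 0.0311591 + 0.0104479 = 0.0416071
P(Group B | the observation) = 0.0104479 / 0.0416071 ≈ 0.2511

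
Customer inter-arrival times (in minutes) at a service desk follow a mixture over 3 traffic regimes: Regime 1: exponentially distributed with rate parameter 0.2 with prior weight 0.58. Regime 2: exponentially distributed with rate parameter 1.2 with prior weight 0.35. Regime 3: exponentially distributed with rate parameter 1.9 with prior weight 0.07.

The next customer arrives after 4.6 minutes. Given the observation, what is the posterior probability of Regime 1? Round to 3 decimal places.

0.964

Apply Bayes' rule: the posterior for each component is proportional to its prior times its likelihood at x.
Exponential densities:
  p_1 = 0.2·e^(−0.2·4.6) = 0.2·e^(−0.9200) = 0.0797038
  p_2 = 1.2·e^(−1.2·4.6) = 1.2·e^(−5.5200) = 0.00480702
  p_3 = 1.9·e^(−1.9·4.6) = 1.9·e^(−8.7400) = 0.000304102
Multiply by the mixture weights:
  π_1·p_1 = 0.58 × 0.0797038 = 0.0462282
  π_2·p_2 = 0.35 × 0.00480702 = 0.00168246
  π_3·p_3 = 0.07 × 0.000304102 = 2.12872e-05
Marginal: 0.0462282 + 0.00168246 + 2.12872e-05 = 0.047932
So the posterior for Regime 1 is 0.0462282 / 0.047932 ≈ 0.964.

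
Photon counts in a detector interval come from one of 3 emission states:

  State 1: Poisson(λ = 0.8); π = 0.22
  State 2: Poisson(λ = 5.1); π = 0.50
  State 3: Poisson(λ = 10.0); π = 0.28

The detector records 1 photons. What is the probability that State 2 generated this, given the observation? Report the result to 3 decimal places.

P(component k | x) = P(Z=k)·f_k(x) / marginal(x), where marginal(x) = Σ_j P(Z=j)·f_j(x).
Component likelihoods at x = 1 photons:
  f_1 = 0.359463
  f_2 = 0.0310934
  f_3 = 0.000453999
Weight by the priors:
  P(Z=1)·f_1 = 0.22 × 0.359463 = 0.0790819
  P(Z=2)·f_2 = 0.50 × 0.0310934 = 0.0155467
  P(Z=3)·f_3 = 0.28 × 0.000453999 = 0.00012712
Normaliser: 0.0790819 + 0.0155467 + 0.00012712 = 0.0947557
P(State 2 | the observation) ≈ 0.164

0.164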